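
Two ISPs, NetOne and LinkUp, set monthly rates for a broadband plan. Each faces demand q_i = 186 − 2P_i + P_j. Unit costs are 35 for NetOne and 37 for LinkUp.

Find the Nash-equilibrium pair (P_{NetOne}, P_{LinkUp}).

NetOne's profit: π = (P_{NetOne} − 35)(186 − 2P_{NetOne} + P_{LinkUp}).
∂π/∂P_{NetOne} = 256 − 4P_{NetOne} + P_{LinkUp} = 0 ⇒ P_{NetOne} = 64 + 0.25P_{LinkUp}.
Similarly P_{LinkUp} = 65 + 0.25P_{NetOne}.
Solving the two reaction functions simultaneously: (1 − (0.25)(0.25))P_{NetOne} = 64 + 0.25·65, so 0.9375P_{NetOne} = 80.25 and P_{NetOne} = 85.6.
Then P_{LinkUp} = 65 + 0.25·85.6 = 86.4.

85.6, 86.4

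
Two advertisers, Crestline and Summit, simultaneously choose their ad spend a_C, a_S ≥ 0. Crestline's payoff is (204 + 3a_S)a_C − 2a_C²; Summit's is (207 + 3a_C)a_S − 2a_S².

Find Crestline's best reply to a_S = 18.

64.5

Expanding Crestline's payoff: 204a_C + 3a_Sa_C − 2a_C².
∂π/∂a_C = 204 + 3a_S − 4a_C = 0, so a_C = 51 + 0.75a_S.
At a_S = 18: a_C = 51 + 0.75·18 = 64.5.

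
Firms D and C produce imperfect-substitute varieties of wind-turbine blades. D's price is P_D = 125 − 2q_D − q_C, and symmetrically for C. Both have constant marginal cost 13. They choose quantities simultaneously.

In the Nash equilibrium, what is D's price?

57.8

Firm D's profit: π = q_D(125 − 2q_D − q_C) − 13q_D.
∂π/∂q_D = 112 − 4q_D − q_C = 0 ⇒ q_D = 28 − 0.25q_C.
The game is symmetric, so in equilibrium q_C = q_D: the reaction function gives 1.25q_D = 28, hence q_D = 22.4.
P_D = 125 − 2·22.4 − 22.4 = 57.8.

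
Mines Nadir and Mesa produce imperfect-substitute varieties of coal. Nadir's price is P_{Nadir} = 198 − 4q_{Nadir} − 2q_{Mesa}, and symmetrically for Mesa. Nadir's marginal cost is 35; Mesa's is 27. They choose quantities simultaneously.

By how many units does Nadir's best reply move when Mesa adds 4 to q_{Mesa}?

Mine Nadir's profit: π = q_{Nadir}(198 − 4q_{Nadir} − 2q_{Mesa}) − 35q_{Nadir}.
∂π/∂q_{Nadir} = 163 − 8q_{Nadir} − 2q_{Mesa} = 0 ⇒ q_{Nadir} = 20.375 − 0.25q_{Mesa}.
The reaction-function slope is −0.25, so a 4-unit rise in q_{Mesa} moves q_{Nadir} by −0.25 × 4 = −1. Nadir's best response falls — the actions are strategic substitutes.

-1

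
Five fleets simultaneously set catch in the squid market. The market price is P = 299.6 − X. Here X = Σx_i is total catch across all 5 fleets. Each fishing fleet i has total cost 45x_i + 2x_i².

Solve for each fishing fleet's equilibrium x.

A representative fishing fleet's profit is π_i = x_i(299.6 − X) − 45x_i − 2x_i², with X = x_i + Σ_{j≠i} x_j.
First-order condition: 254.6 − 6x_i − Σ_{j≠i} x_j = 0.
With identical fishing fleets, set every x_j = x: then 254.6 − 6x − 4x = 0, i.e. x = 254.6/10 = 25.46.

25.46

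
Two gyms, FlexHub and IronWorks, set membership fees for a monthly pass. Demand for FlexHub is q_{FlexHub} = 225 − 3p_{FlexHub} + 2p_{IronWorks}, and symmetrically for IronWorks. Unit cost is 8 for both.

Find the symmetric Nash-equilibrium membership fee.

FlexHub's profit: π = (p_{FlexHub} − 8)(225 − 3p_{FlexHub} + 2p_{IronWorks}).
∂π/∂p_{FlexHub} = 249 − 6p_{FlexHub} + 2p_{IronWorks} = 0 ⇒ p_{FlexHub} = 41.5 + (1/3)p_{IronWorks}.
Setting p_{FlexHub} = p_{IronWorks} in the reaction function: p_{FlexHub} = 41.5 + (1/3)p_{FlexHub}, so p_{FlexHub} = 41.5 / (2/3) = 62.25.

62.25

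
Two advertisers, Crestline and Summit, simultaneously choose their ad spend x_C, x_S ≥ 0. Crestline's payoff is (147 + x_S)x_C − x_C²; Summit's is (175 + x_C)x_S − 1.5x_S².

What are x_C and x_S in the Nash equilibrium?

Expanding Crestline's payoff: 147x_C + x_Sx_C − x_C².
∂π/∂x_C = 147 + x_S − 2x_C = 0, so x_C = 73.5 + 0.5x_S.
Likewise for Summit: x_S = 175/3 + (1/3)x_C.
Substituting the second reaction function into the first: x_C = 73.5 + 0.5(175/3 + (1/3)x_C), which gives (5/6)x_C = 308/3 ⇒ x_C = 123.2.
Then x_S = 175/3 + (1/3)·123.2 = 99.4.

123.2, 99.4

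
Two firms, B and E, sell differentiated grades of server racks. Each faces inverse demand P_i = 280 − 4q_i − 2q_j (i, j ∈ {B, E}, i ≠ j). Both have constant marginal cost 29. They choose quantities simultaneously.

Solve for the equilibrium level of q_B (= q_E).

Firm B's profit: π = q_B(280 − 4q_B − 2q_E) − 29q_B.
∂π/∂q_B = 251 − 8q_B − 2q_E = 0 ⇒ q_B = 31.375 − 0.25q_E.
Setting q_B = q_E in the reaction function: q_B = 31.375 − 0.25q_B, so q_B = 31.375 / 1.25 = 25.1.

25.1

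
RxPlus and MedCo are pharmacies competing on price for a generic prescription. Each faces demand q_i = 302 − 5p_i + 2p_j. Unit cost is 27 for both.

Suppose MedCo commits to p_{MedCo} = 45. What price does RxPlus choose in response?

52.7

RxPlus's profit: π = (p_{RxPlus} − 27)(302 − 5p_{RxPlus} + 2p_{MedCo}).
∂π/∂p_{RxPlus} = 437 − 10p_{RxPlus} + 2p_{MedCo} = 0 ⇒ p_{RxPlus} = 43.7 + 0.2p_{MedCo}.
At p_{MedCo} = 45: p_{RxPlus} = 43.7 + 0.2·45 = 52.7.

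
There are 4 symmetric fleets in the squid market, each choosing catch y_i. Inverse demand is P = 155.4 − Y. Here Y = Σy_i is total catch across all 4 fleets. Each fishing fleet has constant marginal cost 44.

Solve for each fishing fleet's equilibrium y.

22.28

A representative fishing fleet's profit is π_i = y_i(155.4 − Y) − 44y_i, with Y = y_i + Σ_{j≠i} y_j.
First-order condition: 111.4 − 2y_i − Σ_{j≠i} y_j = 0.
In a symmetric equilibrium every fishing fleet chooses the same y, so Σ_{j≠i} y_j = 3y. The condition becomes 111.4 − 5y = 0, giving y = 111.4/5 = 22.28.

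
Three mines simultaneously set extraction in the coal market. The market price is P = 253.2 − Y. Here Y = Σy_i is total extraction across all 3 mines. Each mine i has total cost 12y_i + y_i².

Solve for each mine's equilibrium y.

A representative mine's profit is π_i = y_i(253.2 − Y) − 12y_i − y_i², with Y = y_i + Σ_{j≠i} y_j.
First-order condition: 241.2 − 4y_i − Σ_{j≠i} y_j = 0.
Imposing symmetry (y_j = y for all j) turns Σ_{j≠i} y_j into 2y, so 241.2 = 6y and y = 40.2.

40.2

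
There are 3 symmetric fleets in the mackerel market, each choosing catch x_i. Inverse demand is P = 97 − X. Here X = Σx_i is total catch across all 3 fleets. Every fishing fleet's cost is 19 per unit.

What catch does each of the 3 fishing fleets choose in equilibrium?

A representative fishing fleet's profit is π_i = x_i(97 − X) − 19x_i, with X = x_i + Σ_{j≠i} x_j.
First-order condition: 78 − 2x_i − Σ_{j≠i} x_j = 0.
In a symmetric equilibrium every fishing fleet chooses the same x, so Σ_{j≠i} x_j = 2x. The condition becomes 78 − 4x = 0, giving x = 78/4 = 19.5.

19.5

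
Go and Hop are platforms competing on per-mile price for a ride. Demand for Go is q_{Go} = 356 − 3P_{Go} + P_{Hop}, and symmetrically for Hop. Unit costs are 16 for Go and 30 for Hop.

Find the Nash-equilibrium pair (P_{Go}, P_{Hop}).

82, 88

Go's profit: π = (P_{Go} − 16)(356 − 3P_{Go} + P_{Hop}).
∂π/∂P_{Go} = 404 − 6P_{Go} + P_{Hop} = 0 ⇒ P_{Go} = 202/3 + (1/6)P_{Hop}.
Similarly P_{Hop} = 223/3 + (1/6)P_{Go}.
Solving the two reaction functions simultaneously: (1 − (1/6)(1/6))P_{Go} = 202/3 + (1/6)·(223/3), so (35/36)P_{Go} = 1435/18 and P_{Go} = 82.
Then P_{Hop} = 223/3 + (1/6)·82 = 88.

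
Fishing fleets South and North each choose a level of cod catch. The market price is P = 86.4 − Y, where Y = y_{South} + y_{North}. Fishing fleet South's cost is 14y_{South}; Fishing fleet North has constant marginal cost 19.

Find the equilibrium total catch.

46.6

Fishing fleet South's profit: π = y_{South}(86.4 − (y_{South} + y_{North})) − 14y_{South}.
∂π/∂y_{South} = 72.4 − 2y_{South} − y_{North} = 0, so y_{South} = 36.2 − 0.5y_{North}.
By the same steps for North: y_{North} = 33.7 − 0.5y_{South}.
Solving the two reaction functions simultaneously: (1 − (−0.5)(−0.5))y_{South} = 36.2 − 0.5·33.7, so 0.75y_{South} = 19.35 and y_{South} = 25.8.
Then y_{North} = 33.7 − 0.5·25.8 = 20.8.
Total catch: 25.8 + 20.8 = 46.6.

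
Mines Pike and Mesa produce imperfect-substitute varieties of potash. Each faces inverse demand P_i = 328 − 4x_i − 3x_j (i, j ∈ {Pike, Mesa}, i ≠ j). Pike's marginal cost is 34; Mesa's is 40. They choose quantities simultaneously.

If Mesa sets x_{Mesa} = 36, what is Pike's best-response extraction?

Mine Pike's profit: π = x_{Pike}(328 − 4x_{Pike} − 3x_{Mesa}) − 34x_{Pike}.
∂π/∂x_{Pike} = 294 − 8x_{Pike} − 3x_{Mesa} = 0 ⇒ x_{Pike} = 36.75 − 0.375x_{Mesa}.
At x_{Mesa} = 36: x_{Pike} = 36.75 − 0.375·36 = 23.25.

23.25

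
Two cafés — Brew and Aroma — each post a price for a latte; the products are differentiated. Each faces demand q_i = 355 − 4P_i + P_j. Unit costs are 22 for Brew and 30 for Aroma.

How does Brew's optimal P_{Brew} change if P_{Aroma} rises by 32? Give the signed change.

4

Brew's profit: π = (P_{Brew} − 22)(355 − 4P_{Brew} + P_{Aroma}).
∂π/∂P_{Brew} = 443 − 8P_{Brew} + P_{Aroma} = 0 ⇒ P_{Brew} = 55.375 + 0.125P_{Aroma}.
The reaction-function slope is 0.125, so a 32-unit rise in P_{Aroma} moves P_{Brew} by 0.125 × 32 = 4. Brew's best response rises — the actions are strategic complements.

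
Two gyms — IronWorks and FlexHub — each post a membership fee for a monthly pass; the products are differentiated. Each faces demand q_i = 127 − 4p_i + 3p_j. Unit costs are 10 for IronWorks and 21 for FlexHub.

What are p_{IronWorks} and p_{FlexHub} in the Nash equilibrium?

IronWorks's profit: π = (p_{IronWorks} − 10)(127 − 4p_{IronWorks} + 3p_{FlexHub}).
∂π/∂p_{IronWorks} = 167 − 8p_{IronWorks} + 3p_{FlexHub} = 0 ⇒ p_{IronWorks} = 20.875 + 0.375p_{FlexHub}.
Similarly p_{FlexHub} = 26.375 + 0.375p_{IronWorks}.
Solving the two reaction functions simultaneously: (1 − (0.375)(0.375))p_{IronWorks} = 20.875 + 0.375·26.375, so (55/64)p_{IronWorks} = 1969/64 and p_{IronWorks} = 35.8.
Then p_{FlexHub} = 26.375 + 0.375·35.8 = 39.8.

35.8, 39.8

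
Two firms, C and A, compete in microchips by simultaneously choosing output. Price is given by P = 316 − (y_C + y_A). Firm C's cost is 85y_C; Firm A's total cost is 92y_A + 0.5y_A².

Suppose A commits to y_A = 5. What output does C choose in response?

113

Firm C's profit: π = y_C(316 − (y_C + y_A)) − 85y_C.
∂π/∂y_C = 231 − 2y_C − y_A = 0, so y_C = 115.5 − 0.5y_A.
At y_A = 5: y_C = 115.5 − 0.5·5 = 113.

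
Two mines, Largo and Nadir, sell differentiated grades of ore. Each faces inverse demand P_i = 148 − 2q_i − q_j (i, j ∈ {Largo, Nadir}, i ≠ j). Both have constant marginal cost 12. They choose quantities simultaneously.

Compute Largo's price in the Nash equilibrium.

66.4

Mine Largo's profit: π = q_{Largo}(148 − 2q_{Largo} − q_{Nadir}) − 12q_{Largo}.
∂π/∂q_{Largo} = 136 − 4q_{Largo} − q_{Nadir} = 0 ⇒ q_{Largo} = 34 − 0.25q_{Nadir}.
The game is symmetric, so in equilibrium q_{Nadir} = q_{Largo}: the reaction function gives 1.25q_{Largo} = 34, hence q_{Largo} = 27.2.
P_{Largo} = 148 − 2·27.2 − 27.2 = 66.4.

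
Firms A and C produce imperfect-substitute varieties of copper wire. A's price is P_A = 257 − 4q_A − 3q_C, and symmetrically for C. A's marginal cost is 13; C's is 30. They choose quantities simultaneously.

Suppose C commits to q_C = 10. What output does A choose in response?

Firm A's profit: π = q_A(257 − 4q_A − 3q_C) − 13q_A.
∂π/∂q_A = 244 − 8q_A − 3q_C = 0 ⇒ q_A = 30.5 − 0.375q_C.
At q_C = 10: q_A = 30.5 − 0.375·10 = 26.75.

26.75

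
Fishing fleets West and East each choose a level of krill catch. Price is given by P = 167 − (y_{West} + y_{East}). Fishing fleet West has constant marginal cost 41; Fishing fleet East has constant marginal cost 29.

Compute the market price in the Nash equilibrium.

Fishing fleet West's profit: π = y_{West}(167 − (y_{West} + y_{East})) − 41y_{West}.
∂π/∂y_{West} = 126 − 2y_{West} − y_{East} = 0, so y_{West} = 63 − 0.5y_{East}.
By the same steps for East: y_{East} = 69 − 0.5y_{West}.
Plugging y_{East} into West's best response: y_{West} = 63 − 0.5(69 − 0.5y_{West}) ⇒ 0.75y_{West} = 28.5, so y_{West} = 38.
Then y_{East} = 69 − 0.5·38 = 50.
Equilibrium price: P = 167 − 88 = 79.

79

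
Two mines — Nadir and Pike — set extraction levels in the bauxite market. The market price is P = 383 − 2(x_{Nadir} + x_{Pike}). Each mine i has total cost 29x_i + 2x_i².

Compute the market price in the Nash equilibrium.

Mine Nadir's profit: π = x_{Nadir}(383 − 2(x_{Nadir} + x_{Pike})) − 29x_{Nadir} − 2x_{Nadir}².
∂π/∂x_{Nadir} = 354 − 8x_{Nadir} − 2x_{Pike} = 0, so x_{Nadir} = 44.25 − 0.25x_{Pike}.
Setting x_{Nadir} = x_{Pike} in the reaction function: x_{Nadir} = 44.25 − 0.25x_{Nadir}, so x_{Nadir} = 44.25 / 1.25 = 35.4.
Equilibrium price: P = 383 − 2·70.8 = 241.4.

241.4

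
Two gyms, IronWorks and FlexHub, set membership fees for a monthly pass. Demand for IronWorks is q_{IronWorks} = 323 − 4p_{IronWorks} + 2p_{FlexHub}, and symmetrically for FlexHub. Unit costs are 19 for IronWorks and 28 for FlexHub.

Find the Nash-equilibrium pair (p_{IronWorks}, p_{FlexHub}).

IronWorks's profit: π = (p_{IronWorks} − 19)(323 − 4p_{IronWorks} + 2p_{FlexHub}).
∂π/∂p_{IronWorks} = 399 − 8p_{IronWorks} + 2p_{FlexHub} = 0 ⇒ p_{IronWorks} = 49.875 + 0.25p_{FlexHub}.
Similarly p_{FlexHub} = 54.375 + 0.25p_{IronWorks}.
Plugging p_{FlexHub} into IronWorks's best response: p_{IronWorks} = 49.875 + 0.25(54.375 + 0.25p_{IronWorks}) ⇒ 0.9375p_{IronWorks} = 2031/32, so p_{IronWorks} = 67.7.
Then p_{FlexHub} = 54.375 + 0.25·67.7 = 71.3.

67.7, 71.3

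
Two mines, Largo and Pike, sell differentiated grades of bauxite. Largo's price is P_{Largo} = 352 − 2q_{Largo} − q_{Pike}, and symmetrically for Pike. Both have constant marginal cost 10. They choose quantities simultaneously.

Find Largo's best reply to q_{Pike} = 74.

Mine Largo's profit: π = q_{Largo}(352 − 2q_{Largo} − q_{Pike}) − 10q_{Largo}.
∂π/∂q_{Largo} = 342 − 4q_{Largo} − q_{Pike} = 0 ⇒ q_{Largo} = 85.5 − 0.25q_{Pike}.
At q_{Pike} = 74: q_{Largo} = 85.5 − 0.25·74 = 67.

67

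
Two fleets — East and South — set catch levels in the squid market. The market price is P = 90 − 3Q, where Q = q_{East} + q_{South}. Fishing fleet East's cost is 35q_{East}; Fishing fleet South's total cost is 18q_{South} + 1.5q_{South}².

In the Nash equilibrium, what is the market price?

Fishing fleet East's profit: π = q_{East}(90 − 3(q_{East} + q_{South})) − 35q_{East}.
∂π/∂q_{East} = 55 − 6q_{East} − 3q_{South} = 0, so q_{East} = 55/6 − 0.5q_{South}.
For South: ∂π/∂q_{South} = 72 − 9q_{South} − 3q_{East} = 0 ⇒ q_{South} = 8 − (1/3)q_{East}.
Plugging q_{South} into East's best response: q_{East} = 55/6 − 0.5(8 − (1/3)q_{East}) ⇒ (5/6)q_{East} = 31/6, so q_{East} = 6.2.
Then q_{South} = 8 − (1/3)·6.2 = 89/15.
Equilibrium price: P = 90 − 3·(182/15) = 53.6.

53.6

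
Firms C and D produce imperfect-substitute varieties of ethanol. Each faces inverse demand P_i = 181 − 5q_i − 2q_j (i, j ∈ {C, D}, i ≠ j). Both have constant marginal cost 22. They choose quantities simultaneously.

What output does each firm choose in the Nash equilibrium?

13.25

Firm C's profit: π = q_C(181 − 5q_C − 2q_D) − 22q_C.
∂π/∂q_C = 159 − 10q_C − 2q_D = 0 ⇒ q_C = 15.9 − 0.2q_D.
The game is symmetric, so in equilibrium q_D = q_C: the reaction function gives 1.2q_C = 15.9, hence q_C = 13.25.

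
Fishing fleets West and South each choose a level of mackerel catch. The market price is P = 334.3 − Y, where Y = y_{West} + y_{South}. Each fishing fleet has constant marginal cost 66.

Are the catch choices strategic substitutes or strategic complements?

strategic substitutes

Fishing fleet West's profit: π = y_{West}(334.3 − (y_{West} + y_{South})) − 66y_{West}.
∂π/∂y_{West} = 268.3 − 2y_{West} − y_{South} = 0, so y_{West} = 134.15 − 0.5y_{South}.
The best-response slope dy_{West}/dy_{South} = −0.5 < 0: the reaction function is downward-sloping, so the choices are strategic substitutes.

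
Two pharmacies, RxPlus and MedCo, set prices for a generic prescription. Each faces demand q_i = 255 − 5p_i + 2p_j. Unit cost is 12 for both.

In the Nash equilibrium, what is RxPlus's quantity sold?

RxPlus's profit: π = (p_{RxPlus} − 12)(255 − 5p_{RxPlus} + 2p_{MedCo}).
∂π/∂p_{RxPlus} = 315 − 10p_{RxPlus} + 2p_{MedCo} = 0 ⇒ p_{RxPlus} = 31.5 + 0.2p_{MedCo}.
The game is symmetric, so in equilibrium p_{MedCo} = p_{RxPlus}: the reaction function gives 0.8p_{RxPlus} = 31.5, hence p_{RxPlus} = 39.375.
q_{RxPlus} = 255 − 5·39.375 + 2·39.375 = 136.875.

136.875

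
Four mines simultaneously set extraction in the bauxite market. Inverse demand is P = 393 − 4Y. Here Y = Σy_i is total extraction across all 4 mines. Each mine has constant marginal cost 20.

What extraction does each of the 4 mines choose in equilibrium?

18.65

A representative mine's profit is π_i = y_i(393 − 4Y) − 20y_i, with Y = y_i + Σ_{j≠i} y_j.
First-order condition: 373 − 8y_i − 4Σ_{j≠i} y_j = 0.
With identical mines, set every y_j = y: then 373 − 8y − 12y = 0, i.e. y = 373/20 = 18.65.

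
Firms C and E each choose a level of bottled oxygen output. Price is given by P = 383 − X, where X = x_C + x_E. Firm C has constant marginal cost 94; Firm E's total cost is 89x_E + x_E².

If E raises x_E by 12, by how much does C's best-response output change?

Firm C's profit: π = x_C(383 − (x_C + x_E)) − 94x_C.
∂π/∂x_C = 289 − 2x_C − x_E = 0, so x_C = 144.5 − 0.5x_E.
The reaction-function slope is −0.5, so a 12-unit rise in x_E moves x_C by −0.5 × 12 = −6. C's best response falls — the actions are strategic substitutes.

-6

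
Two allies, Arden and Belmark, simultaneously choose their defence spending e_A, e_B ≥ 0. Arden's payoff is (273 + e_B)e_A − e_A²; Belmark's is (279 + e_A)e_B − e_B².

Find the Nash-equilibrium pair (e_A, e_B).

275, 277

Expanding Arden's payoff: 273e_A + e_Be_A − e_A².
∂π/∂e_A = 273 + e_B − 2e_A = 0, so e_A = 136.5 + 0.5e_B.
Likewise for Belmark: e_B = 139.5 + 0.5e_A.
Solving the two reaction functions simultaneously: (1 − (0.5)(0.5))e_A = 136.5 + 0.5·139.5, so 0.75e_A = 206.25 and e_A = 275.
Then e_B = 139.5 + 0.5·275 = 277.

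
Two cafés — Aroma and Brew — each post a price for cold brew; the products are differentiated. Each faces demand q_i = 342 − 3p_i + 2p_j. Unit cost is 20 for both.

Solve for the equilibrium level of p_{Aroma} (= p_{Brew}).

100.5

Aroma's profit: π = (p_{Aroma} − 20)(342 − 3p_{Aroma} + 2p_{Brew}).
∂π/∂p_{Aroma} = 402 − 6p_{Aroma} + 2p_{Brew} = 0 ⇒ p_{Aroma} = 67 + (1/3)p_{Brew}.
Setting p_{Aroma} = p_{Brew} in the reaction function: p_{Aroma} = 67 + (1/3)p_{Aroma}, so p_{Aroma} = 67 / (2/3) = 100.5.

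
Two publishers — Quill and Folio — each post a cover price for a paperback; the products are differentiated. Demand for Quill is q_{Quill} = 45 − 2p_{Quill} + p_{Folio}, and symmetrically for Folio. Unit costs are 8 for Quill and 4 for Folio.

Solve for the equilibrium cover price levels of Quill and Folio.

19.8, 18.2

Quill's profit: π = (p_{Quill} − 8)(45 − 2p_{Quill} + p_{Folio}).
∂π/∂p_{Quill} = 61 − 4p_{Quill} + p_{Folio} = 0 ⇒ p_{Quill} = 15.25 + 0.25p_{Folio}.
Similarly p_{Folio} = 13.25 + 0.25p_{Quill}.
Substituting the second reaction function into the first: p_{Quill} = 15.25 + 0.25(13.25 + 0.25p_{Quill}), which gives 0.9375p_{Quill} = 18.5625 ⇒ p_{Quill} = 19.8.
Then p_{Folio} = 13.25 + 0.25·19.8 = 18.2.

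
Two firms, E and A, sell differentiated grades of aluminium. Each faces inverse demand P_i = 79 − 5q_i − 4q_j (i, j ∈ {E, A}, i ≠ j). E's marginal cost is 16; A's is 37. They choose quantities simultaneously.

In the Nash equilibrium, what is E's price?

Firm E's profit: π = q_E(79 − 5q_E − 4q_A) − 16q_E.
∂π/∂q_E = 63 − 10q_E − 4q_A = 0 ⇒ q_E = 6.3 − 0.4q_A.
Similarly q_A = 4.2 − 0.4q_E.
Substituting the second reaction function into the first: q_E = 6.3 − 0.4(4.2 − 0.4q_E), which gives 0.84q_E = 4.62 ⇒ q_E = 5.5.
Then q_A = 4.2 − 0.4·5.5 = 2.
P_E = 79 − 5·5.5 − 4·2 = 43.5.

43.5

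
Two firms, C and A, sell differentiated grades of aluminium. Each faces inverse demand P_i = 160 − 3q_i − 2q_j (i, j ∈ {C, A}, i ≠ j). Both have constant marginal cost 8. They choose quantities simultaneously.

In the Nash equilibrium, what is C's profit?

1083

Firm C's profit: π = q_C(160 − 3q_C − 2q_A) − 8q_C.
∂π/∂q_C = 152 − 6q_C − 2q_A = 0 ⇒ q_C = 76/3 − (1/3)q_A.
Setting q_C = q_A in the reaction function: q_C = 76/3 − (1/3)q_C, so q_C = (76/3) / (4/3) = 19.
P_C = 160 − 3·19 − 2·19 = 65.
Profit = (65 − 8)·19 = 1083.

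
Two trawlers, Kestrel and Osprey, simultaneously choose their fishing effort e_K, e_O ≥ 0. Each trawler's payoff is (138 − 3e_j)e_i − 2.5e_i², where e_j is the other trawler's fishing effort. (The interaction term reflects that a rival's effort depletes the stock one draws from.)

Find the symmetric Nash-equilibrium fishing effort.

Kestrel's payoff is (138 − 3e_O)e_K − 2.5e_K².
∂π/∂e_K = 138 − 3e_O − 5e_K = 0, so e_K = 27.6 − 0.6e_O.
The game is symmetric, so in equilibrium e_O = e_K: the reaction function gives 1.6e_K = 27.6, hence e_K = 17.25.

17.25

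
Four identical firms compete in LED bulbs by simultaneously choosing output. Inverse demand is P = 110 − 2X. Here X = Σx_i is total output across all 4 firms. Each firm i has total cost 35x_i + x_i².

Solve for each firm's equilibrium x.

A representative firm's profit is π_i = x_i(110 − 2X) − 35x_i − x_i², with X = x_i + Σ_{j≠i} x_j.
First-order condition: 75 − 6x_i − 2Σ_{j≠i} x_j = 0.
In a symmetric equilibrium every firm chooses the same x, so Σ_{j≠i} x_j = 3x. The condition becomes 75 − 12x = 0, giving x = 75/12 = 6.25.

6.25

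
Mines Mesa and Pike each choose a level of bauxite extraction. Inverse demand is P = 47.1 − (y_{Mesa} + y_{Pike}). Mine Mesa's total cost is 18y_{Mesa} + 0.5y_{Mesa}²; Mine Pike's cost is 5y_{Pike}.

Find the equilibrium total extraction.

22.66

Mine Mesa's profit: π = y_{Mesa}(47.1 − (y_{Mesa} + y_{Pike})) − 18y_{Mesa} − 0.5y_{Mesa}².
∂π/∂y_{Mesa} = 29.1 − 3y_{Mesa} − y_{Pike} = 0, so y_{Mesa} = 9.7 − (1/3)y_{Pike}.
For Pike: ∂π/∂y_{Pike} = 42.1 − 2y_{Pike} − y_{Mesa} = 0 ⇒ y_{Pike} = 21.05 − 0.5y_{Mesa}.
Solving the two reaction functions simultaneously: (1 − (−1/3)(−0.5))y_{Mesa} = 9.7 − (1/3)·21.05, so (5/6)y_{Mesa} = 161/60 and y_{Mesa} = 3.22.
Then y_{Pike} = 21.05 − 0.5·3.22 = 19.44.
Total extraction: 3.22 + 19.44 = 22.66.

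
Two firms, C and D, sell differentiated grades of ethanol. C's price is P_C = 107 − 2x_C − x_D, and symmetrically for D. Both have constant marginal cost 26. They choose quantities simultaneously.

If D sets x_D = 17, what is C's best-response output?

16

Firm C's profit: π = x_C(107 − 2x_C − x_D) − 26x_C.
∂π/∂x_C = 81 − 4x_C − x_D = 0 ⇒ x_C = 20.25 − 0.25x_D.
At x_D = 17: x_C = 20.25 − 0.25·17 = 16.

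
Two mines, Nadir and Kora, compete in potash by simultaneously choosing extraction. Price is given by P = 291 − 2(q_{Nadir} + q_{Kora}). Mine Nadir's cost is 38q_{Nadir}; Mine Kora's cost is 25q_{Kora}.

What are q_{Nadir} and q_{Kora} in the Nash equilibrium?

Mine Nadir's profit: π = q_{Nadir}(291 − 2(q_{Nadir} + q_{Kora})) − 38q_{Nadir}.
∂π/∂q_{Nadir} = 253 − 4q_{Nadir} − 2q_{Kora} = 0, so q_{Nadir} = 63.25 − 0.5q_{Kora}.
By the same steps for Kora: q_{Kora} = 66.5 − 0.5q_{Nadir}.
Solving the two reaction functions simultaneously: (1 − (−0.5)(−0.5))q_{Nadir} = 63.25 − 0.5·66.5, so 0.75q_{Nadir} = 30 and q_{Nadir} = 40.
Then q_{Kora} = 66.5 − 0.5·40 = 46.5.

40, 46.5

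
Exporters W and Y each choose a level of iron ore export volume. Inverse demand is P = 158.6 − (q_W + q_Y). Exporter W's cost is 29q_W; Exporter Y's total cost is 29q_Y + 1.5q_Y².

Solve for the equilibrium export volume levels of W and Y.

Exporter W's profit: π = q_W(158.6 − (q_W + q_Y)) − 29q_W.
∂π/∂q_W = 129.6 − 2q_W − q_Y = 0, so q_W = 64.8 − 0.5q_Y.
For Y: ∂π/∂q_Y = 129.6 − 5q_Y − q_W = 0 ⇒ q_Y = 25.92 − 0.2q_W.
Substituting the second reaction function into the first: q_W = 64.8 − 0.5(25.92 − 0.2q_W), which gives 0.9q_W = 51.84 ⇒ q_W = 57.6.
Then q_Y = 25.92 − 0.2·57.6 = 14.4.

57.6, 14.4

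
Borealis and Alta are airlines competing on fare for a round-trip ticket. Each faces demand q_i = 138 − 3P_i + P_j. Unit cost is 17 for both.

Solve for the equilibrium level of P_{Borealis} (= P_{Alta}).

37.8

Borealis's profit: π = (P_{Borealis} − 17)(138 − 3P_{Borealis} + P_{Alta}).
∂π/∂P_{Borealis} = 189 − 6P_{Borealis} + P_{Alta} = 0 ⇒ P_{Borealis} = 31.5 + (1/6)P_{Alta}.
Setting P_{Borealis} = P_{Alta} in the reaction function: P_{Borealis} = 31.5 + (1/6)P_{Borealis}, so P_{Borealis} = 31.5 / (5/6) = 37.8.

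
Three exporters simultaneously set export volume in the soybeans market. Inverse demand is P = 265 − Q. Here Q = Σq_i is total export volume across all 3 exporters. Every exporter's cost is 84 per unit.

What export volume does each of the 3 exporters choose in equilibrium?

A representative exporter's profit is π_i = q_i(265 − Q) − 84q_i, with Q = q_i + Σ_{j≠i} q_j.
First-order condition: 181 − 2q_i − Σ_{j≠i} q_j = 0.
With identical exporters, set every q_j = q: then 181 − 2q − 2q = 0, i.e. q = 181/4 = 45.25.

45.25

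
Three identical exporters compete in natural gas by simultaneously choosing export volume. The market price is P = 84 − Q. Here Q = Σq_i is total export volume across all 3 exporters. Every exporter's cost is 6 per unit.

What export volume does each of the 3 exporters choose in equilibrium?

19.5

A representative exporter's profit is π_i = q_i(84 − Q) − 6q_i, with Q = q_i + Σ_{j≠i} q_j.
First-order condition: 78 − 2q_i − Σ_{j≠i} q_j = 0.
Imposing symmetry (q_j = q for all j) turns Σ_{j≠i} q_j into 2q, so 78 = 4q and q = 19.5.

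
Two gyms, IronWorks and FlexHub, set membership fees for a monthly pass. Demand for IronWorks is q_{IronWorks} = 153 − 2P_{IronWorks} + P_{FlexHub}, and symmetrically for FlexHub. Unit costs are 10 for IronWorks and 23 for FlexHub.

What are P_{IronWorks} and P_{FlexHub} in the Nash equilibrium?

IronWorks's profit: π = (P_{IronWorks} − 10)(153 − 2P_{IronWorks} + P_{FlexHub}).
∂π/∂P_{IronWorks} = 173 − 4P_{IronWorks} + P_{FlexHub} = 0 ⇒ P_{IronWorks} = 43.25 + 0.25P_{FlexHub}.
Similarly P_{FlexHub} = 49.75 + 0.25P_{IronWorks}.
Substituting the second reaction function into the first: P_{IronWorks} = 43.25 + 0.25(49.75 + 0.25P_{IronWorks}), which gives 0.9375P_{IronWorks} = 55.6875 ⇒ P_{IronWorks} = 59.4.
Then P_{FlexHub} = 49.75 + 0.25·59.4 = 64.6.

59.4, 64.6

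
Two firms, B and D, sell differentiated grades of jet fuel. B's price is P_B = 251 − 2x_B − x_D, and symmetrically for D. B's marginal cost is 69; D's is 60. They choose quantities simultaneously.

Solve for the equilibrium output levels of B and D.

Firm B's profit: π = x_B(251 − 2x_B − x_D) − 69x_B.
∂π/∂x_B = 182 − 4x_B − x_D = 0 ⇒ x_B = 45.5 − 0.25x_D.
Similarly x_D = 47.75 − 0.25x_B.
Substituting the second reaction function into the first: x_B = 45.5 − 0.25(47.75 − 0.25x_B), which gives 0.9375x_B = 33.5625 ⇒ x_B = 35.8.
Then x_D = 47.75 − 0.25·35.8 = 38.8.

35.8, 38.8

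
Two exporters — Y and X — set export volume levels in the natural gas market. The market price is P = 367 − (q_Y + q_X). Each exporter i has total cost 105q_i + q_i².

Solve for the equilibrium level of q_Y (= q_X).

52.4

Exporter Y's profit: π = q_Y(367 − (q_Y + q_X)) − 105q_Y − q_Y².
∂π/∂q_Y = 262 − 4q_Y − q_X = 0, so q_Y = 65.5 − 0.25q_X.
Setting q_Y = q_X in the reaction function: q_Y = 65.5 − 0.25q_Y, so q_Y = 65.5 / 1.25 = 52.4.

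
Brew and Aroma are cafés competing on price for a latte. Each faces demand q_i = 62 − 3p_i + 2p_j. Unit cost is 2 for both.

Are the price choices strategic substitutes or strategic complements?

strategic complements

Brew's profit: π = (p_{Brew} − 2)(62 − 3p_{Brew} + 2p_{Aroma}).
∂π/∂p_{Brew} = 68 − 6p_{Brew} + 2p_{Aroma} = 0 ⇒ p_{Brew} = 34/3 + (1/3)p_{Aroma}.
The best-response slope dp_{Brew}/dp_{Aroma} = 1/3 > 0: the reaction function is upward-sloping, so the choices are strategic complements.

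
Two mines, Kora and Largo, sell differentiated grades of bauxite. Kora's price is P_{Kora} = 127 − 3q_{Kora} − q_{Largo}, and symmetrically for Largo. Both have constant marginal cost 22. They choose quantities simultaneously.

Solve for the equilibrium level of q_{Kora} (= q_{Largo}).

Mine Kora's profit: π = q_{Kora}(127 − 3q_{Kora} − q_{Largo}) − 22q_{Kora}.
∂π/∂q_{Kora} = 105 − 6q_{Kora} − q_{Largo} = 0 ⇒ q_{Kora} = 17.5 − (1/6)q_{Largo}.
By symmetry q_{Largo} = q_{Kora}; substituting into the reaction function, (7/6)q_{Kora} = 17.5 and q_{Kora} = 15.

15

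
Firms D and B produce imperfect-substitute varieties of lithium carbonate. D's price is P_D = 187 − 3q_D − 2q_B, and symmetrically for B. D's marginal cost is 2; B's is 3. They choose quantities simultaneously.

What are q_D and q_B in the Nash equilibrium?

23.1875, 22.9375

Firm D's profit: π = q_D(187 − 3q_D − 2q_B) − 2q_D.
∂π/∂q_D = 185 − 6q_D − 2q_B = 0 ⇒ q_D = 185/6 − (1/3)q_B.
Similarly q_B = 92/3 − (1/3)q_D.
Substituting the second reaction function into the first: q_D = 185/6 − (1/3)(92/3 − (1/3)q_D), which gives (8/9)q_D = 371/18 ⇒ q_D = 23.1875.
Then q_B = 92/3 − (1/3)·23.1875 = 22.9375.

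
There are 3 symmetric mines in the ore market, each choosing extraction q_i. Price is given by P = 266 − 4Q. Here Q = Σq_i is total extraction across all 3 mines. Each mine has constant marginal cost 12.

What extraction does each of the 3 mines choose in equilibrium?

A representative mine's profit is π_i = q_i(266 − 4Q) − 12q_i, with Q = q_i + Σ_{j≠i} q_j.
First-order condition: 254 − 8q_i − 4Σ_{j≠i} q_j = 0.
With identical mines, set every q_j = q: then 254 − 8q − 8q = 0, i.e. q = 254/16 = 15.875.

15.875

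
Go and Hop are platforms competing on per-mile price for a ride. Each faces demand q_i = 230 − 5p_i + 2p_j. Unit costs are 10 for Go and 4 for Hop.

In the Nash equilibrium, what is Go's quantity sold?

Go's profit: π = (p_{Go} − 10)(230 − 5p_{Go} + 2p_{Hop}).
∂π/∂p_{Go} = 280 − 10p_{Go} + 2p_{Hop} = 0 ⇒ p_{Go} = 28 + 0.2p_{Hop}.
Similarly p_{Hop} = 25 + 0.2p_{Go}.
Solving the two reaction functions simultaneously: (1 − (0.2)(0.2))p_{Go} = 28 + 0.2·25, so 0.96p_{Go} = 33 and p_{Go} = 34.375.
Then p_{Hop} = 25 + 0.2·34.375 = 31.875.
q_{Go} = 230 − 5·34.375 + 2·31.875 = 121.875.

121.875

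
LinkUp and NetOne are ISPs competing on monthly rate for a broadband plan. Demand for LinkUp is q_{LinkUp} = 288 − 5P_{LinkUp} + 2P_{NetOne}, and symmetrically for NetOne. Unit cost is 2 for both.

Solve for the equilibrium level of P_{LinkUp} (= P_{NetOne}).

37.25

LinkUp's profit: π = (P_{LinkUp} − 2)(288 − 5P_{LinkUp} + 2P_{NetOne}).
∂π/∂P_{LinkUp} = 298 − 10P_{LinkUp} + 2P_{NetOne} = 0 ⇒ P_{LinkUp} = 29.8 + 0.2P_{NetOne}.
By symmetry P_{NetOne} = P_{LinkUp}; substituting into the reaction function, 0.8P_{LinkUp} = 29.8 and P_{LinkUp} = 37.25.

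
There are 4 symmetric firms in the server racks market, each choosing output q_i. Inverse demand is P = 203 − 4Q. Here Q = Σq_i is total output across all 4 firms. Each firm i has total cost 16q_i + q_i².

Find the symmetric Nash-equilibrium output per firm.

8.5

A representative firm's profit is π_i = q_i(203 − 4Q) − 16q_i − q_i², with Q = q_i + Σ_{j≠i} q_j.
First-order condition: 187 − 10q_i − 4Σ_{j≠i} q_j = 0.
With identical firms, set every q_j = q: then 187 − 10q − 12q = 0, i.e. q = 187/22 = 8.5.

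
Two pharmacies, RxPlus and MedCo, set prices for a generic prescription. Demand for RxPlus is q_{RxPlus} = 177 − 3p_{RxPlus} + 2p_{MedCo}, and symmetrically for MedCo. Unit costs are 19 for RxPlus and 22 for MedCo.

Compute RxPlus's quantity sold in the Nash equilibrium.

RxPlus's profit: π = (p_{RxPlus} − 19)(177 − 3p_{RxPlus} + 2p_{MedCo}).
∂π/∂p_{RxPlus} = 234 − 6p_{RxPlus} + 2p_{MedCo} = 0 ⇒ p_{RxPlus} = 39 + (1/3)p_{MedCo}.
Similarly p_{MedCo} = 40.5 + (1/3)p_{RxPlus}.
Plugging p_{MedCo} into RxPlus's best response: p_{RxPlus} = 39 + (1/3)(40.5 + (1/3)p_{RxPlus}) ⇒ (8/9)p_{RxPlus} = 52.5, so p_{RxPlus} = 59.0625.
Then p_{MedCo} = 40.5 + (1/3)·59.0625 = 60.1875.
q_{RxPlus} = 177 − 3·59.0625 + 2·60.1875 = 120.1875.

120.1875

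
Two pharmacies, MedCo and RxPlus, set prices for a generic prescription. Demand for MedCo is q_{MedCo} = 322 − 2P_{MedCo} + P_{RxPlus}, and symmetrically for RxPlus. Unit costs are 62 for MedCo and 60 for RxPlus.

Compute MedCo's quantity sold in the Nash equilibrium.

172.8

MedCo's profit: π = (P_{MedCo} − 62)(322 − 2P_{MedCo} + P_{RxPlus}).
∂π/∂P_{MedCo} = 446 − 4P_{MedCo} + P_{RxPlus} = 0 ⇒ P_{MedCo} = 111.5 + 0.25P_{RxPlus}.
Similarly P_{RxPlus} = 110.5 + 0.25P_{MedCo}.
Solving the two reaction functions simultaneously: (1 − (0.25)(0.25))P_{MedCo} = 111.5 + 0.25·110.5, so 0.9375P_{MedCo} = 139.125 and P_{MedCo} = 148.4.
Then P_{RxPlus} = 110.5 + 0.25·148.4 = 147.6.
q_{MedCo} = 322 − 2·148.4 + 147.6 = 172.8.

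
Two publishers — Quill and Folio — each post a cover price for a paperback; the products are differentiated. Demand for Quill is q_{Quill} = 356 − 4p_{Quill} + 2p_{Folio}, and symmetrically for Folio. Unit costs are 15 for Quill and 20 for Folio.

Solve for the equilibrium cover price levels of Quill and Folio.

Quill's profit: π = (p_{Quill} − 15)(356 − 4p_{Quill} + 2p_{Folio}).
∂π/∂p_{Quill} = 416 − 8p_{Quill} + 2p_{Folio} = 0 ⇒ p_{Quill} = 52 + 0.25p_{Folio}.
Similarly p_{Folio} = 54.5 + 0.25p_{Quill}.
Solving the two reaction functions simultaneously: (1 − (0.25)(0.25))p_{Quill} = 52 + 0.25·54.5, so 0.9375p_{Quill} = 65.625 and p_{Quill} = 70.
Then p_{Folio} = 54.5 + 0.25·70 = 72.

70, 72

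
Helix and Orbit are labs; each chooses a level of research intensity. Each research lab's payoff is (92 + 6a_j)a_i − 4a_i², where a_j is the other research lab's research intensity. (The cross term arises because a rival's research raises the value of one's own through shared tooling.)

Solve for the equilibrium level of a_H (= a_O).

Helix's payoff is (92 + 6a_O)a_H − 4a_H².
∂π/∂a_H = 92 + 6a_O − 8a_H = 0, so a_H = 11.5 + 0.75a_O.
By symmetry a_O = a_H; substituting into the reaction function, 0.25a_H = 11.5 and a_H = 46.

46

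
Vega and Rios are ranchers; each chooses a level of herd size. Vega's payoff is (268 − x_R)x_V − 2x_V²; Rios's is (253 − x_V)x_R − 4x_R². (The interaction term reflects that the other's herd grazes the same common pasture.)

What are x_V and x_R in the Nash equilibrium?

Expanding Vega's payoff: 268x_V − x_Rx_V − 2x_V².
∂π/∂x_V = 268 − x_R − 4x_V = 0, so x_V = 67 − 0.25x_R.
Likewise for Rios: x_R = 31.625 − 0.125x_V.
Plugging x_R into Vega's best response: x_V = 67 − 0.25(31.625 − 0.125x_V) ⇒ (31/32)x_V = 1891/32, so x_V = 61.
Then x_R = 31.625 − 0.125·61 = 24.

61, 24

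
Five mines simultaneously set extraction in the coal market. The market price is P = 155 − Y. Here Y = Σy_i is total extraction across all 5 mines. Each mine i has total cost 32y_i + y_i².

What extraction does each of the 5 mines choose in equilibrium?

A representative mine's profit is π_i = y_i(155 − Y) − 32y_i − y_i², with Y = y_i + Σ_{j≠i} y_j.
First-order condition: 123 − 4y_i − Σ_{j≠i} y_j = 0.
With identical mines, set every y_j = y: then 123 − 4y − 4y = 0, i.e. y = 123/8 = 15.375.

15.375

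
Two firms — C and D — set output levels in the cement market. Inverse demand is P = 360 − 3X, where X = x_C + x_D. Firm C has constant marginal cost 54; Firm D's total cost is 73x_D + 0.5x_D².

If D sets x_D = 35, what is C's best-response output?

33.5

Firm C's profit: π = x_C(360 − 3(x_C + x_D)) − 54x_C.
∂π/∂x_C = 306 − 6x_C − 3x_D = 0, so x_C = 51 − 0.5x_D.
At x_D = 35: x_C = 51 − 0.5·35 = 33.5.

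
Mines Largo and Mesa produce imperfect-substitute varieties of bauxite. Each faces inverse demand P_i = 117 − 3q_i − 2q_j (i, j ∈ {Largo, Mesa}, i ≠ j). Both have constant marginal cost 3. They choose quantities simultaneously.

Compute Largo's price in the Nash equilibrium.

Mine Largo's profit: π = q_{Largo}(117 − 3q_{Largo} − 2q_{Mesa}) − 3q_{Largo}.
∂π/∂q_{Largo} = 114 − 6q_{Largo} − 2q_{Mesa} = 0 ⇒ q_{Largo} = 19 − (1/3)q_{Mesa}.
The game is symmetric, so in equilibrium q_{Mesa} = q_{Largo}: the reaction function gives (4/3)q_{Largo} = 19, hence q_{Largo} = 14.25.
P_{Largo} = 117 − 3·14.25 − 2·14.25 = 45.75.

45.75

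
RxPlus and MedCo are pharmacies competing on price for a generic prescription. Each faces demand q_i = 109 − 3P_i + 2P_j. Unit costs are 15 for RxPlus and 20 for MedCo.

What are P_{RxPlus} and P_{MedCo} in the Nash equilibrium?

39.4375, 41.3125

RxPlus's profit: π = (P_{RxPlus} − 15)(109 − 3P_{RxPlus} + 2P_{MedCo}).
∂π/∂P_{RxPlus} = 154 − 6P_{RxPlus} + 2P_{MedCo} = 0 ⇒ P_{RxPlus} = 77/3 + (1/3)P_{MedCo}.
Similarly P_{MedCo} = 169/6 + (1/3)P_{RxPlus}.
Plugging P_{MedCo} into RxPlus's best response: P_{RxPlus} = 77/3 + (1/3)(169/6 + (1/3)P_{RxPlus}) ⇒ (8/9)P_{RxPlus} = 631/18, so P_{RxPlus} = 39.4375.
Then P_{MedCo} = 169/6 + (1/3)·39.4375 = 41.3125.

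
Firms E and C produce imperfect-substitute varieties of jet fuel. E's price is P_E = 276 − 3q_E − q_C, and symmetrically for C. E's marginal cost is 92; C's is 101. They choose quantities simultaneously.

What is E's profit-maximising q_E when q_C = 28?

Firm E's profit: π = q_E(276 − 3q_E − q_C) − 92q_E.
∂π/∂q_E = 184 − 6q_E − q_C = 0 ⇒ q_E = 92/3 − (1/6)q_C.
At q_C = 28: q_E = 92/3 − (1/6)·28 = 26.

26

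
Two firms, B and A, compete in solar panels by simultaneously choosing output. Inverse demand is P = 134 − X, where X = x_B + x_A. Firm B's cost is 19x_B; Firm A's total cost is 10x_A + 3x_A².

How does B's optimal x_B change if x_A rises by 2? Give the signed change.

Firm B's profit: π = x_B(134 − (x_B + x_A)) − 19x_B.
∂π/∂x_B = 115 − 2x_B − x_A = 0, so x_B = 57.5 − 0.5x_A.
The reaction-function slope is −0.5, so a 2-unit rise in x_A moves x_B by −0.5 × 2 = −1. B's best response falls — the actions are strategic substitutes.

-1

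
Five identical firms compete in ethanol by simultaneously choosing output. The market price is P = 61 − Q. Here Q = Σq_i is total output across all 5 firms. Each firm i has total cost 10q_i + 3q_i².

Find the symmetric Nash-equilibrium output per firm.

4.25

A representative firm's profit is π_i = q_i(61 − Q) − 10q_i − 3q_i², with Q = q_i + Σ_{j≠i} q_j.
First-order condition: 51 − 8q_i − Σ_{j≠i} q_j = 0.
With identical firms, set every q_j = q: then 51 − 8q − 4q = 0, i.e. q = 51/12 = 4.25.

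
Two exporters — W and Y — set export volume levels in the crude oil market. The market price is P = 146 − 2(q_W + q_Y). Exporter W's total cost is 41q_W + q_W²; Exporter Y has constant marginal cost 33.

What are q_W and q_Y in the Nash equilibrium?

9.7, 23.4

Exporter W's profit: π = q_W(146 − 2(q_W + q_Y)) − 41q_W − q_W².
∂π/∂q_W = 105 − 6q_W − 2q_Y = 0, so q_W = 17.5 − (1/3)q_Y.
For Y: ∂π/∂q_Y = 113 − 4q_Y − 2q_W = 0 ⇒ q_Y = 28.25 − 0.5q_W.
Solving the two reaction functions simultaneously: (1 − (−1/3)(−0.5))q_W = 17.5 − (1/3)·28.25, so (5/6)q_W = 97/12 and q_W = 9.7.
Then q_Y = 28.25 − 0.5·9.7 = 23.4.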